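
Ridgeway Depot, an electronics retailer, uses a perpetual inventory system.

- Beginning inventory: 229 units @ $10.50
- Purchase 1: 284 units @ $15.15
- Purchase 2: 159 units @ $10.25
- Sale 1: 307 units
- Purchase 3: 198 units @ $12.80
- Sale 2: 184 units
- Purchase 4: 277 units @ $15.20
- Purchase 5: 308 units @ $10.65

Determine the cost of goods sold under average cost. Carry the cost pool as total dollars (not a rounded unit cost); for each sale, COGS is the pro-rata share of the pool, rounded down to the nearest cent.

COGS = $6,116.85

After Beginning: 229 on hand, pool $2,404.50 (≈ $10.5000 each)
After Purchase 1: 513 on hand, pool $6,707.10 (≈ $13.0743 each)
After Purchase 2: 672 on hand, pool $8,336.85 (≈ $12.4060 each)
Sale 1, sell 307: 307/672 × $8,336.85 → $3,808.65
After Purchase 3: 563 on hand, pool $7,062.60 (≈ $12.5446 each)
Sale 2, sell 184: 184/563 × $7,062.60 → $2,308.20
After Purchase 4: 656 on hand, pool $8,964.80 (≈ $13.6659 each)
After Purchase 5: 964 on hand, pool $12,245.00 (≈ $12.7023 each)
Total COGS = $3,808.65 + $2,308.20 = $6,116.85
Ending inventory (cost pool remaining) = $12,245.00
Check: goods available $18,361.85 = COGS $6,116.85 + ending $12,245.00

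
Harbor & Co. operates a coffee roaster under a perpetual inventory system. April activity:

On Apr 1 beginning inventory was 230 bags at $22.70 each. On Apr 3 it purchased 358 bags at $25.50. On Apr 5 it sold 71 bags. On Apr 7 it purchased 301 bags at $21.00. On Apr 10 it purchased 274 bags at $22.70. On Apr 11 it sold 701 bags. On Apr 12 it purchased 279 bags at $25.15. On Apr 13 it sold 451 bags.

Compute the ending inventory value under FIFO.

Ending inventory = $5,507.85

Apr 5, 71 sold [FIFO — oldest first]: 71 @ $22.70 = $1,611.70
Apr 11, 701 sold [FIFO — oldest first]: 159 @ $22.70 + 358 @ $25.50 + 184 @ $21.00 = $16,602.30
Apr 13, 451 sold [FIFO — oldest first]: 117 @ $21.00 + 274 @ $22.70 + 60 @ $25.15 = $10,185.80
Total COGS = $1,611.70 + $16,602.30 + $10,185.80 = $28,399.80
Ending inventory: 219 @ $25.15 = $5,507.85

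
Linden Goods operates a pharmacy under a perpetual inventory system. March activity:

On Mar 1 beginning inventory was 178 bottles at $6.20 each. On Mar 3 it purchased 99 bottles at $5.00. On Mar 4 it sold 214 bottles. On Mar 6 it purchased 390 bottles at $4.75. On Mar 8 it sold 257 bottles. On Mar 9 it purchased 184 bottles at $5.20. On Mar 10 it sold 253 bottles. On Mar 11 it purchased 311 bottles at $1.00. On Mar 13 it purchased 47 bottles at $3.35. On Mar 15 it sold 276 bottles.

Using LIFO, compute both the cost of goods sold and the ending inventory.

Mar 4, 214 sold [LIFO — newest first]: 99 @ $5.00 + 115 @ $6.20 = $1,208.00
Mar 8, 257 sold [LIFO — newest first]: 257 @ $4.75 = $1,220.75
Mar 10, 253 sold [LIFO — newest first]: 184 @ $5.20 + 69 @ $4.75 = $1,284.55
Mar 15, 276 sold [LIFO — newest first]: 47 @ $3.35 + 229 @ $1.00 = $386.45
Total COGS = $1,208.00 + $1,220.75 + $1,284.55 + $386.45 = $4,099.75
Ending inventory: 63 @ $6.20 + 64 @ $4.75 + 82 @ $1.00 = $776.60
Check: goods available $4,876.35 = COGS $4,099.75 + ending $776.60

COGS = $4,099.75; ending inventory = $776.60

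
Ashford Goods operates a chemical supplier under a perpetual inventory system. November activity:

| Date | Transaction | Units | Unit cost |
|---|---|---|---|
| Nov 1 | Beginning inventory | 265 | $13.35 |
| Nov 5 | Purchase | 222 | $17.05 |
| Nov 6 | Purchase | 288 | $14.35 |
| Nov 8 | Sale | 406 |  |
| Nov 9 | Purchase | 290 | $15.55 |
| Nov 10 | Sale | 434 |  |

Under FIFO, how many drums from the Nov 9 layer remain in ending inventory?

225

Nov 8, 406 sold [FIFO — oldest first]: 265 @ $13.35 + 141 @ $17.05 = $5,941.80
Nov 10, 434 sold [FIFO — oldest first]: 81 @ $17.05 + 288 @ $14.35 + 65 @ $15.55 = $6,524.60
Total COGS = $5,941.80 + $6,524.60 = $12,466.40
Ending inventory: 225 @ $15.55 = $3,498.75
Check: goods available $15,965.15 = COGS $12,466.40 + ending $3,498.75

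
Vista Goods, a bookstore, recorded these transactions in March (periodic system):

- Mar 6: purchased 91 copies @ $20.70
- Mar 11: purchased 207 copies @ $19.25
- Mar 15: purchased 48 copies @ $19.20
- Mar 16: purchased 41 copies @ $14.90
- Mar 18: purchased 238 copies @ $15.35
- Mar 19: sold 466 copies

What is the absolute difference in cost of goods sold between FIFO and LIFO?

FIFO COGS: 91 @ $20.70 + 207 @ $19.25 + 48 @ $19.20 + 41 @ $14.90 + 79 @ $15.35 = $8,613.60
LIFO COGS: 238 @ $15.35 + 41 @ $14.90 + 48 @ $19.20 + 139 @ $19.25 = $7,861.55
Difference = |$8,613.60 − $7,861.55| = $752.05

$752.05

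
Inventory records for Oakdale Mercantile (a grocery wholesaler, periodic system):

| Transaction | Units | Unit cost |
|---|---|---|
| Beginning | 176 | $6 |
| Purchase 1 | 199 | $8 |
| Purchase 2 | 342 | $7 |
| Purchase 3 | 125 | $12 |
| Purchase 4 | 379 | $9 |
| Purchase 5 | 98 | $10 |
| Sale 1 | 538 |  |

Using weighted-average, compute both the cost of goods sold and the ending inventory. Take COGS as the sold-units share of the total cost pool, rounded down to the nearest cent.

Sale 1, sell 538: 538/1319 × $10,933.00 → $4,459.40
Ending inventory (cost pool remaining) = $6,473.60
Check: goods available $10,933.00 = COGS $4,459.40 + ending $6,473.60

COGS = $4,459.40; ending inventory = $6,473.60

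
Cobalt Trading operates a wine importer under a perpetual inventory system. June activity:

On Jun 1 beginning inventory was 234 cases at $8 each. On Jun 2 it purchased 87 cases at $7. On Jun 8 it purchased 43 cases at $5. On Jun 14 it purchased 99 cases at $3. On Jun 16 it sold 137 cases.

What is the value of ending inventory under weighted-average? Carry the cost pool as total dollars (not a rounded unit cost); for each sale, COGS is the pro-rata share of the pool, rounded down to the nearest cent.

Ending inventory = $2,107.39

After Jun 1: 234 on hand, pool $1,872.00 (≈ $8.0000 each)
After Jun 2: 321 on hand, pool $2,481.00 (≈ $7.7290 each)
After Jun 8: 364 on hand, pool $2,696.00 (≈ $7.4066 each)
After Jun 14: 463 on hand, pool $2,993.00 (≈ $6.4644 each)
Jun 16, sell 137: 137/463 × $2,993.00 → $885.61
Ending inventory (cost pool remaining) = $2,107.39
Check: goods available $2,993.00 = COGS $885.61 + ending $2,107.39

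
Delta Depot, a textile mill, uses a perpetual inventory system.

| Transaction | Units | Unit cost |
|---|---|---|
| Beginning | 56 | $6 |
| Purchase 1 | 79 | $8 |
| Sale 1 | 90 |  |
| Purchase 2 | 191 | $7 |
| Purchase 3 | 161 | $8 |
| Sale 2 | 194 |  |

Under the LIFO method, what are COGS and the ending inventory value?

COGS = $2,217; ending inventory = $1,376

Sale 1 (90) [LIFO — newest first]: 79 @ $8 + 11 @ $6 = $698
Sale 2 (194) [LIFO — newest first]: 161 @ $8 + 33 @ $7 = $1,519
Total COGS = $698 + $1,519 = $2,217
Ending inventory: 45 @ $6 + 158 @ $7 = $1,376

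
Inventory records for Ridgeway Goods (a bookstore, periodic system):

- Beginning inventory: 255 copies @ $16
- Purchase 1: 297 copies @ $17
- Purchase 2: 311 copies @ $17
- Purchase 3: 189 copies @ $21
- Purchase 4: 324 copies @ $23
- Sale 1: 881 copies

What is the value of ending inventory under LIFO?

Ending inventory = $8,160

Sale 1 (881) [LIFO — newest first]: 324 @ $23 + 189 @ $21 + 311 @ $17 + 57 @ $17 = $17,677
Ending inventory: 255 @ $16 + 240 @ $17 = $8,160
Check: goods available $25,837 = COGS $17,677 + ending $8,160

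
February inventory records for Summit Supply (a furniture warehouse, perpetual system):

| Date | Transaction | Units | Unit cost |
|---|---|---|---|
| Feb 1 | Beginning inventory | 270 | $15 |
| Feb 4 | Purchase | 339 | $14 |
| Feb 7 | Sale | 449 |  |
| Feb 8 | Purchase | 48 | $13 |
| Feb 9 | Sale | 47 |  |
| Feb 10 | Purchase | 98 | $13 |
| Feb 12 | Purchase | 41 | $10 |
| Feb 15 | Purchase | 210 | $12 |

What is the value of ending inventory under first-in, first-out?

Ending inventory = $6,410

Feb 7, 449 sold [FIFO — oldest first]: 270 @ $15 + 179 @ $14 = $6,556
Feb 9, 47 sold [FIFO — oldest first]: 47 @ $14 = $658
Total COGS = $6,556 + $658 = $7,214
Ending inventory: 113 @ $14 + 48 @ $13 + 98 @ $13 + 41 @ $10 + 210 @ $12 = $6,410
Check: goods available $13,624 = COGS $7,214 + ending $6,410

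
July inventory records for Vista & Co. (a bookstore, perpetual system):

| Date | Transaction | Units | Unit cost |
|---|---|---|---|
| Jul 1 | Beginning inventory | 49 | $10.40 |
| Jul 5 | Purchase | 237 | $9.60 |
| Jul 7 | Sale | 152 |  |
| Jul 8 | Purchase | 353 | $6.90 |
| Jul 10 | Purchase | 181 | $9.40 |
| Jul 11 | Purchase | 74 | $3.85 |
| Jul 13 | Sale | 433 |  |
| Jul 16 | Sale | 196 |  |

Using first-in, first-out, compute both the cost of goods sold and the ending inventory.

Jul 7, 152 sold [FIFO — oldest first]: 49 @ $10.40 + 103 @ $9.60 = $1,498.40
Jul 13, 433 sold [FIFO — oldest first]: 134 @ $9.60 + 299 @ $6.90 = $3,349.50
Jul 16, 196 sold [FIFO — oldest first]: 54 @ $6.90 + 142 @ $9.40 = $1,707.40
Total COGS = $1,498.40 + $3,349.50 + $1,707.40 = $6,555.30
Ending inventory: 39 @ $9.40 + 74 @ $3.85 = $651.50

COGS = $6,555.30; ending inventory = $651.50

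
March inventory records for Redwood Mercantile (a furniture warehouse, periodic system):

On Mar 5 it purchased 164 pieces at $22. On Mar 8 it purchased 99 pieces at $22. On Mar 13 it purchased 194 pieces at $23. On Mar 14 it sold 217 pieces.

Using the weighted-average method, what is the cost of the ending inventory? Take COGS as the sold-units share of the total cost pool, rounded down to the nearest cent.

Mar 14, sell 217: 217/457 × $10,248.00 → $4,866.11
Ending inventory (cost pool remaining) = $5,381.89

Ending inventory = $5,381.89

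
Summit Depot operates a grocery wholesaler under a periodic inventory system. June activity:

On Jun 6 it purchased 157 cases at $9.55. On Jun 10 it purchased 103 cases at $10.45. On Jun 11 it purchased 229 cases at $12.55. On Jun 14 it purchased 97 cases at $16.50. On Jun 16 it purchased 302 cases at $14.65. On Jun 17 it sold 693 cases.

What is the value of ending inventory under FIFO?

Jun 17, 693 sold [FIFO — oldest first]: 157 @ $9.55 + 103 @ $10.45 + 229 @ $12.55 + 97 @ $16.50 + 107 @ $14.65 = $8,617.70
Ending inventory: 195 @ $14.65 = $2,856.75

Ending inventory = $2,856.75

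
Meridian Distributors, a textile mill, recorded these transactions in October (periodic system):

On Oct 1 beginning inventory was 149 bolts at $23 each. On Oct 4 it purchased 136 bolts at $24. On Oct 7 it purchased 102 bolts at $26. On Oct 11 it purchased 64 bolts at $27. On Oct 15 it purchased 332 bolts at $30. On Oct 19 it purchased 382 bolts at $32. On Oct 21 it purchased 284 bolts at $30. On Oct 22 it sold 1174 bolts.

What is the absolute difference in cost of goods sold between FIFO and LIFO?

FIFO COGS: 149 @ $23 + 136 @ $24 + 102 @ $26 + 64 @ $27 + 332 @ $30 + 382 @ $32 + 9 @ $30 = $33,525
LIFO COGS: 284 @ $30 + 382 @ $32 + 332 @ $30 + 64 @ $27 + 102 @ $26 + 10 @ $24 = $35,324
Difference = |$33,525 − $35,324| = $1,799

$1,799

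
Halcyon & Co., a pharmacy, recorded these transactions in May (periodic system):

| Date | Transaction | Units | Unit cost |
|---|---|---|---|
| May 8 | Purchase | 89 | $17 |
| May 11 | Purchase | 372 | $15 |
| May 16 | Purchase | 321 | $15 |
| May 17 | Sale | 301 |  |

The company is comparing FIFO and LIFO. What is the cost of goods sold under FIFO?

FIFO COGS: 89 @ $17 + 212 @ $15 = $4,693
LIFO COGS: 301 @ $15 = $4,515

COGS = $4,693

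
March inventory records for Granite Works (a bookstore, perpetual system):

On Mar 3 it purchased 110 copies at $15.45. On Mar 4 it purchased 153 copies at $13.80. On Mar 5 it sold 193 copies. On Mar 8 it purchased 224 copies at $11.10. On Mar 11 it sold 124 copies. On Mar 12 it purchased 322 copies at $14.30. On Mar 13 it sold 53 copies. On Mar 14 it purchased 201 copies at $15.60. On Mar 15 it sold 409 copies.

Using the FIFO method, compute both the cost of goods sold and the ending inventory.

Mar 5, 193 sold [FIFO — oldest first]: 110 @ $15.45 + 83 @ $13.80 = $2,844.90
Mar 11, 124 sold [FIFO — oldest first]: 70 @ $13.80 + 54 @ $11.10 = $1,565.40
Mar 13, 53 sold [FIFO — oldest first]: 53 @ $11.10 = $588.30
Mar 15, 409 sold [FIFO — oldest first]: 117 @ $11.10 + 292 @ $14.30 = $5,474.30
Total COGS = $2,844.90 + $1,565.40 + $588.30 + $5,474.30 = $10,472.90
Ending inventory: 30 @ $14.30 + 201 @ $15.60 = $3,564.60

COGS = $10,472.90; ending inventory = $3,564.60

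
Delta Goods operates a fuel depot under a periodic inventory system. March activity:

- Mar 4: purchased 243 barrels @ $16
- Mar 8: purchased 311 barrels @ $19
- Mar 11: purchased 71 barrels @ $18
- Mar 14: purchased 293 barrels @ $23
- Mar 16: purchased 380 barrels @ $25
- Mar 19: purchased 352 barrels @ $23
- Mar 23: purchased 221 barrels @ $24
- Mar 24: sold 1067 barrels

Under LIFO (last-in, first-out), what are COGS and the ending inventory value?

Mar 24, 1067 sold [LIFO — newest first]: 221 @ $24 + 352 @ $23 + 380 @ $25 + 114 @ $23 = $25,522
Ending inventory: 243 @ $16 + 311 @ $19 + 71 @ $18 + 179 @ $23 = $15,192

COGS = $25,522; ending inventory = $15,192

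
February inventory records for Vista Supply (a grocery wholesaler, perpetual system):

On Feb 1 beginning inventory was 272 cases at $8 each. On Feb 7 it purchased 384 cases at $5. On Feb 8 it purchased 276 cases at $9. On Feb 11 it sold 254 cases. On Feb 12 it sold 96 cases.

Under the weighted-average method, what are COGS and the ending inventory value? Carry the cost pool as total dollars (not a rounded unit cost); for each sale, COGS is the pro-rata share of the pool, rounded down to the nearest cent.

COGS = $2,471.02; ending inventory = $4,108.98

After Feb 1: 272 on hand, pool $2,176.00 (≈ $8.0000 each)
After Feb 7: 656 on hand, pool $4,096.00 (≈ $6.2439 each)
After Feb 8: 932 on hand, pool $6,580.00 (≈ $7.0601 each)
Feb 11, sell 254: 254/932 × $6,580.00 → $1,793.26
Feb 12, sell 96: 96/678 × $4,786.74 → $677.76
Total COGS = $1,793.26 + $677.76 = $2,471.02
Ending inventory (cost pool remaining) = $4,108.98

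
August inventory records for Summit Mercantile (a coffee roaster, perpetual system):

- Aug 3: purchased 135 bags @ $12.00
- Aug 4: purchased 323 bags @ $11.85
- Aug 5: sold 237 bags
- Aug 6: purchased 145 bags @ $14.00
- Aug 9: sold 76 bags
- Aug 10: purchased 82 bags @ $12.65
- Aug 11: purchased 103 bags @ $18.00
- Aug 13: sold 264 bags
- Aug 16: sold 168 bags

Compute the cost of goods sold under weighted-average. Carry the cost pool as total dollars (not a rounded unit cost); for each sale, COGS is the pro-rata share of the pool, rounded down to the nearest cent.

COGS = $9,772.95

After Aug 3: 135 on hand, pool $1,620.00 (≈ $12.0000 each)
After Aug 4: 458 on hand, pool $5,447.55 (≈ $11.8942 each)
Aug 5, sell 237: 237/458 × $5,447.55 → $2,818.92
After Aug 6: 366 on hand, pool $4,658.63 (≈ $12.7285 each)
Aug 9, sell 76: 76/366 × $4,658.63 → $967.36
After Aug 10: 372 on hand, pool $4,728.57 (≈ $12.7112 each)
After Aug 11: 475 on hand, pool $6,582.57 (≈ $13.8580 each)
Aug 13, sell 264: 264/475 × $6,582.57 → $3,658.52
Aug 16, sell 168: 168/211 × $2,924.05 → $2,328.15
Total COGS = $2,818.92 + $967.36 + $3,658.52 + $2,328.15 = $9,772.95
Ending inventory (cost pool remaining) = $595.90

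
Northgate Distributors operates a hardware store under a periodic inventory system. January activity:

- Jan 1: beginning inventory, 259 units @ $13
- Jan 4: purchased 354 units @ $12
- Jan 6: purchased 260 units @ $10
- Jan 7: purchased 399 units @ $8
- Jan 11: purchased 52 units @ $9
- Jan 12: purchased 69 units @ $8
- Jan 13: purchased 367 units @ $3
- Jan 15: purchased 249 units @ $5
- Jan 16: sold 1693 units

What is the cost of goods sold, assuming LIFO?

COGS = $12,722

Jan 16, 1693 sold [LIFO — newest first]: 249 @ $5 + 367 @ $3 + 69 @ $8 + 52 @ $9 + 399 @ $8 + 260 @ $10 + 297 @ $12 = $12,722
Ending inventory: 259 @ $13 + 57 @ $12 = $4,051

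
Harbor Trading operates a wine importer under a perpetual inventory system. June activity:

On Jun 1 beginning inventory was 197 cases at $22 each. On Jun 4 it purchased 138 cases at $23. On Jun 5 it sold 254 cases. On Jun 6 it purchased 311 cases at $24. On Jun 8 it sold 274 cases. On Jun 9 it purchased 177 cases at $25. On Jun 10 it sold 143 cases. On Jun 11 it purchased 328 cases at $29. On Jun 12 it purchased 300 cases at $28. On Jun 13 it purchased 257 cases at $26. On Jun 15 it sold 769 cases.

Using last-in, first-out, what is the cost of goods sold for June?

COGS = $37,107

Jun 5, 254 sold [LIFO — newest first]: 138 @ $23 + 116 @ $22 = $5,726
Jun 8, 274 sold [LIFO — newest first]: 274 @ $24 = $6,576
Jun 10, 143 sold [LIFO — newest first]: 143 @ $25 = $3,575
Jun 15, 769 sold [LIFO — newest first]: 257 @ $26 + 300 @ $28 + 212 @ $29 = $21,230
Total COGS = $5,726 + $6,576 + $3,575 + $21,230 = $37,107
Ending inventory: 81 @ $22 + 37 @ $24 + 34 @ $25 + 116 @ $29 = $6,884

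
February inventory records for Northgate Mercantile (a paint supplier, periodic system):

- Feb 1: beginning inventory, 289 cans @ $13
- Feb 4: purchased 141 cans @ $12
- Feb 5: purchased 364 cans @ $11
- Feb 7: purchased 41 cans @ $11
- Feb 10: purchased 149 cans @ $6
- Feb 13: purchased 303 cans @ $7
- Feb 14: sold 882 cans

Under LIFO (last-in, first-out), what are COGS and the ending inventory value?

Feb 14, 882 sold [LIFO — newest first]: 303 @ $7 + 149 @ $6 + 41 @ $11 + 364 @ $11 + 25 @ $12 = $7,770
Ending inventory: 289 @ $13 + 116 @ $12 = $5,149
Check: goods available $12,919 = COGS $7,770 + ending $5,149

COGS = $7,770; ending inventory = $5,149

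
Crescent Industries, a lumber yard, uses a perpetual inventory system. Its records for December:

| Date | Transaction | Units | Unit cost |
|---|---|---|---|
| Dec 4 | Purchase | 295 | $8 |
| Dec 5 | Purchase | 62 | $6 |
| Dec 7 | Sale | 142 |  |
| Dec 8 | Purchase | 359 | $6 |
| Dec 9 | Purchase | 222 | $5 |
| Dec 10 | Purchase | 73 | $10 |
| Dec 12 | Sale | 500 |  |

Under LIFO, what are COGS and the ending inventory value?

Dec 7, 142 sold [LIFO — newest first]: 62 @ $6 + 80 @ $8 = $1,012
Dec 12, 500 sold [LIFO — newest first]: 73 @ $10 + 222 @ $5 + 205 @ $6 = $3,070
Total COGS = $1,012 + $3,070 = $4,082
Ending inventory: 215 @ $8 + 154 @ $6 = $2,644

COGS = $4,082; ending inventory = $2,644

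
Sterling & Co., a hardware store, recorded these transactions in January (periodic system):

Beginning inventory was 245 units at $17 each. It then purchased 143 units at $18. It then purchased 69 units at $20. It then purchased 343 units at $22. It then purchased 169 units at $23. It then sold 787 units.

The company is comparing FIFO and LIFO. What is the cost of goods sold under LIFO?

FIFO COGS: 245 @ $17 + 143 @ $18 + 69 @ $20 + 330 @ $22 = $15,379
LIFO COGS: 169 @ $23 + 343 @ $22 + 69 @ $20 + 143 @ $18 + 63 @ $17 = $16,458

COGS = $16,458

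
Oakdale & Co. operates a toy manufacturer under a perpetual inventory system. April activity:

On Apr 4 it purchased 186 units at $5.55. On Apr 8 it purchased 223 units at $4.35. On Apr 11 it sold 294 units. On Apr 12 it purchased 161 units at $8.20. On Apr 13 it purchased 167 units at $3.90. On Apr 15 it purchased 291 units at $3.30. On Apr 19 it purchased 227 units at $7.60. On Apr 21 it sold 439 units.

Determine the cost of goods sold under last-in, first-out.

COGS = $3,788.90

Apr 11, 294 sold [LIFO — newest first]: 223 @ $4.35 + 71 @ $5.55 = $1,364.10
Apr 21, 439 sold [LIFO — newest first]: 227 @ $7.60 + 212 @ $3.30 = $2,424.80
Total COGS = $1,364.10 + $2,424.80 = $3,788.90
Ending inventory: 115 @ $5.55 + 161 @ $8.20 + 167 @ $3.90 + 79 @ $3.30 = $2,870.45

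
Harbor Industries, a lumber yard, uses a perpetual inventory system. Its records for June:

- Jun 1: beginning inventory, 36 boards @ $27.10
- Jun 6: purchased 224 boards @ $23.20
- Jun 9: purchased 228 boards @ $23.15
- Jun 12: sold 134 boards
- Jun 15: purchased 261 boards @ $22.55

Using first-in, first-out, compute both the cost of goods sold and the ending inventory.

COGS = $3,249.20; ending inventory = $14,086.95

Jun 12, 134 sold [FIFO — oldest first]: 36 @ $27.10 + 98 @ $23.20 = $3,249.20
Ending inventory: 126 @ $23.20 + 228 @ $23.15 + 261 @ $22.55 = $14,086.95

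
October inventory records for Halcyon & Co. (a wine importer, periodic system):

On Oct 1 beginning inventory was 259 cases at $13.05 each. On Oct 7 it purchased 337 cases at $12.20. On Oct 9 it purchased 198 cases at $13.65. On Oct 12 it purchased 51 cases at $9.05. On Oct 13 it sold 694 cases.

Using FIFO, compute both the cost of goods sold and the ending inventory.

COGS = $8,829.05; ending inventory = $1,826.55

Oct 13, 694 sold [FIFO — oldest first]: 259 @ $13.05 + 337 @ $12.20 + 98 @ $13.65 = $8,829.05
Ending inventory: 100 @ $13.65 + 51 @ $9.05 = $1,826.55
Check: goods available $10,655.60 = COGS $8,829.05 + ending $1,826.55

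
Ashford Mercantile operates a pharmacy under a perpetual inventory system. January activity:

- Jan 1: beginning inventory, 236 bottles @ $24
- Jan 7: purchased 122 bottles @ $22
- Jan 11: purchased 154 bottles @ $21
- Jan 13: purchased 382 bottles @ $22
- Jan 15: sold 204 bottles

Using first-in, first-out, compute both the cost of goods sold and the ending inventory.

Jan 15, 204 sold [FIFO — oldest first]: 204 @ $24 = $4,896
Ending inventory: 32 @ $24 + 122 @ $22 + 154 @ $21 + 382 @ $22 = $15,090

COGS = $4,896; ending inventory = $15,090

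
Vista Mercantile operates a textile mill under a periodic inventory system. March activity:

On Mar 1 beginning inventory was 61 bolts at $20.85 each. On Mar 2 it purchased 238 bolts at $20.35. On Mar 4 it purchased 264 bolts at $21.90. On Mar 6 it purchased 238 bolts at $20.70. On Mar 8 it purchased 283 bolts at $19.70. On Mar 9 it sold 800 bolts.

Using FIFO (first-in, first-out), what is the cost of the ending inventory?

Mar 9, 800 sold [FIFO — oldest first]: 61 @ $20.85 + 238 @ $20.35 + 264 @ $21.90 + 237 @ $20.70 = $16,802.65
Ending inventory: 1 @ $20.70 + 283 @ $19.70 = $5,595.80
Check: goods available $22,398.45 = COGS $16,802.65 + ending $5,595.80

Ending inventory = $5,595.80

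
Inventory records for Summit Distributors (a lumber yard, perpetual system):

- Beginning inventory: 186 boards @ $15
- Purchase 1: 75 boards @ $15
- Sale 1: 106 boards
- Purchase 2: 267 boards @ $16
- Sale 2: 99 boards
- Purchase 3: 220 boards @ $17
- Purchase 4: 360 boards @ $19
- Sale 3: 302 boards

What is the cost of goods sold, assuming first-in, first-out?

Sale 1 (106) [FIFO — oldest first]: 106 @ $15 = $1,590
Sale 2 (99) [FIFO — oldest first]: 80 @ $15 + 19 @ $15 = $1,485
Sale 3 (302) [FIFO — oldest first]: 56 @ $15 + 246 @ $16 = $4,776
Total COGS = $1,590 + $1,485 + $4,776 = $7,851
Ending inventory: 21 @ $16 + 220 @ $17 + 360 @ $19 = $10,916
Check: goods available $18,767 = COGS $7,851 + ending $10,916

COGS = $7,851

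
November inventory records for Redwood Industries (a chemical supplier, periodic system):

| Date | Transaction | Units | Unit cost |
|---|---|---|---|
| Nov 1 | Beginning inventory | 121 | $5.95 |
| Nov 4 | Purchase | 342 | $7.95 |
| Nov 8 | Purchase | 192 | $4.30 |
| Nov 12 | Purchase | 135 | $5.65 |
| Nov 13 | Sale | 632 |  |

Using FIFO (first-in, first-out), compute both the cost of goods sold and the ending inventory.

Nov 13, 632 sold [FIFO — oldest first]: 121 @ $5.95 + 342 @ $7.95 + 169 @ $4.30 = $4,165.55
Ending inventory: 23 @ $4.30 + 135 @ $5.65 = $861.65
Check: goods available $5,027.20 = COGS $4,165.55 + ending $861.65

COGS = $4,165.55; ending inventory = $861.65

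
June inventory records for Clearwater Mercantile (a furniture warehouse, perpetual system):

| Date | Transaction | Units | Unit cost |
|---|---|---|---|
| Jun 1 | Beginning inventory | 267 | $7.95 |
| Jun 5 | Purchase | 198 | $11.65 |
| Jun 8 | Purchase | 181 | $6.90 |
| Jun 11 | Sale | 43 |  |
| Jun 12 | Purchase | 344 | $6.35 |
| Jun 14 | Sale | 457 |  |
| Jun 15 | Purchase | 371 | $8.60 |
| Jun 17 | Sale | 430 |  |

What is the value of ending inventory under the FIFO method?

Jun 11, 43 sold [FIFO — oldest first]: 43 @ $7.95 = $341.85
Jun 14, 457 sold [FIFO — oldest first]: 224 @ $7.95 + 198 @ $11.65 + 35 @ $6.90 = $4,329.00
Jun 17, 430 sold [FIFO — oldest first]: 146 @ $6.90 + 284 @ $6.35 = $2,810.80
Total COGS = $341.85 + $4,329.00 + $2,810.80 = $7,481.65
Ending inventory: 60 @ $6.35 + 371 @ $8.60 = $3,571.60

Ending inventory = $3,571.60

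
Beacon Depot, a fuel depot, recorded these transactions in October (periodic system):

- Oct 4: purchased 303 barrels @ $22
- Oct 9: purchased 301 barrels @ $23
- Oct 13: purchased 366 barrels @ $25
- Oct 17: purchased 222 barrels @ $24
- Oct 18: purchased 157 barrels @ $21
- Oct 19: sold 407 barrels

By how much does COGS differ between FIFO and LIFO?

$267

FIFO COGS: 303 @ $22 + 104 @ $23 = $9,058
LIFO COGS: 157 @ $21 + 222 @ $24 + 28 @ $25 = $9,325
Difference = |$9,058 − $9,325| = $267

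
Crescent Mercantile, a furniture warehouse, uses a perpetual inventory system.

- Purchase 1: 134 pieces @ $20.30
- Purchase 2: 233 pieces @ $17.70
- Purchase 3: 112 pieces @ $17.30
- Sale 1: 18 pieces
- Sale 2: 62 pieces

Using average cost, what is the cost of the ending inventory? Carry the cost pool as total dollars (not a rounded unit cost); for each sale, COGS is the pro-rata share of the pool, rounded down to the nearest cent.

Ending inventory = $7,315.21

After Purchase 1: 134 on hand, pool $2,720.20 (≈ $20.3000 each)
After Purchase 2: 367 on hand, pool $6,844.30 (≈ $18.6493 each)
After Purchase 3: 479 on hand, pool $8,781.90 (≈ $18.3338 each)
Sale 1, sell 18: 18/479 × $8,781.90 → $330.00
Sale 2, sell 62: 62/461 × $8,451.90 → $1,136.69
Total COGS = $330.00 + $1,136.69 = $1,466.69
Ending inventory (cost pool remaining) = $7,315.21
Check: goods available $8,781.90 = COGS $1,466.69 + ending $7,315.21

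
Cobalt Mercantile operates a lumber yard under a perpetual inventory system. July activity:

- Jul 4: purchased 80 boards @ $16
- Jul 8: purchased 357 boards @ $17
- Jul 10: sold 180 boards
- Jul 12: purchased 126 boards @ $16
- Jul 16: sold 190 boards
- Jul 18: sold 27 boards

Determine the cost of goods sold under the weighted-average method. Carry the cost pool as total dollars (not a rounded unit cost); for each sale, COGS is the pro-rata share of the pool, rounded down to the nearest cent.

After Jul 4: 80 on hand, pool $1,280.00 (≈ $16.0000 each)
After Jul 8: 437 on hand, pool $7,349.00 (≈ $16.8169 each)
Jul 10, sell 180: 180/437 × $7,349.00 → $3,027.04
After Jul 12: 383 on hand, pool $6,337.96 (≈ $16.5482 each)
Jul 16, sell 190: 190/383 × $6,337.96 → $3,144.15
Jul 18, sell 27: 27/193 × $3,193.81 → $446.80
Total COGS = $3,027.04 + $3,144.15 + $446.80 = $6,617.99
Ending inventory (cost pool remaining) = $2,747.01
Check: goods available $9,365.00 = COGS $6,617.99 + ending $2,747.01

COGS = $6,617.99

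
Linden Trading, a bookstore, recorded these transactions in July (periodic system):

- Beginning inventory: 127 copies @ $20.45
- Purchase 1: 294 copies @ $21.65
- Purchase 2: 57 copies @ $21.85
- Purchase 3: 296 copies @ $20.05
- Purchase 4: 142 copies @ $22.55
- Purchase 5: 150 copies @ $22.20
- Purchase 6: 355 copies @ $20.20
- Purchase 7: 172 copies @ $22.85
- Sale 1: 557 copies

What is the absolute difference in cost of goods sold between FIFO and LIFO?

$24.45

FIFO COGS: 127 @ $20.45 + 294 @ $21.65 + 57 @ $21.85 + 79 @ $20.05 = $11,791.65
LIFO COGS: 172 @ $22.85 + 355 @ $20.20 + 30 @ $22.20 = $11,767.20
Difference = |$11,791.65 − $11,767.20| = $24.45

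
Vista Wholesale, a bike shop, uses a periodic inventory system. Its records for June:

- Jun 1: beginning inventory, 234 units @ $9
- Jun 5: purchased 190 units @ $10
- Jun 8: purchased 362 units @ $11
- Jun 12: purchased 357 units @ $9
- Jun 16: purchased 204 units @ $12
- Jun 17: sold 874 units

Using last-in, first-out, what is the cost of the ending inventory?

Jun 17, 874 sold [LIFO — newest first]: 204 @ $12 + 357 @ $9 + 313 @ $11 = $9,104
Ending inventory: 234 @ $9 + 190 @ $10 + 49 @ $11 = $4,545
Check: goods available $13,649 = COGS $9,104 + ending $4,545

Ending inventory = $4,545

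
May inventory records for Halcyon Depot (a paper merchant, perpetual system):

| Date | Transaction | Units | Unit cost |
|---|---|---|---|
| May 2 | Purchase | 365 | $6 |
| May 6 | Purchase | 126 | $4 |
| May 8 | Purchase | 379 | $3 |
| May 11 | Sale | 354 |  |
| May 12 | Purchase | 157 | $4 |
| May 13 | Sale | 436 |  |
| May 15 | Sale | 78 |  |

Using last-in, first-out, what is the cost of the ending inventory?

Ending inventory = $954

May 11, 354 sold [LIFO — newest first]: 354 @ $3 = $1,062
May 13, 436 sold [LIFO — newest first]: 157 @ $4 + 25 @ $3 + 126 @ $4 + 128 @ $6 = $1,975
May 15, 78 sold [LIFO — newest first]: 78 @ $6 = $468
Total COGS = $1,062 + $1,975 + $468 = $3,505
Ending inventory: 159 @ $6 = $954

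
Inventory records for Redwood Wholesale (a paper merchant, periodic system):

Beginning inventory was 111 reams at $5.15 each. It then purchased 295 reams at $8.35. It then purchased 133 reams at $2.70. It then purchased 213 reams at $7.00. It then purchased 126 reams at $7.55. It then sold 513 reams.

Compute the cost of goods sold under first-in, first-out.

Sale 1 (513) [FIFO — oldest first]: 111 @ $5.15 + 295 @ $8.35 + 107 @ $2.70 = $3,323.80
Ending inventory: 26 @ $2.70 + 213 @ $7.00 + 126 @ $7.55 = $2,512.50
Check: goods available $5,836.30 = COGS $3,323.80 + ending $2,512.50

COGS = $3,323.80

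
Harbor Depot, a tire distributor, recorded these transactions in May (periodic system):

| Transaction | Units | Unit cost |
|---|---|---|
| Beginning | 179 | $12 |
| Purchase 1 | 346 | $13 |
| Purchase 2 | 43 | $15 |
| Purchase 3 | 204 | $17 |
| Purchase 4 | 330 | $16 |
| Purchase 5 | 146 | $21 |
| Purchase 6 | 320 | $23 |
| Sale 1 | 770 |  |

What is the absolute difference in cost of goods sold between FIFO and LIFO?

FIFO COGS: 179 @ $12 + 346 @ $13 + 43 @ $15 + 202 @ $17 = $10,725
LIFO COGS: 320 @ $23 + 146 @ $21 + 304 @ $16 = $15,290
Difference = |$10,725 − $15,290| = $4,565

$4,565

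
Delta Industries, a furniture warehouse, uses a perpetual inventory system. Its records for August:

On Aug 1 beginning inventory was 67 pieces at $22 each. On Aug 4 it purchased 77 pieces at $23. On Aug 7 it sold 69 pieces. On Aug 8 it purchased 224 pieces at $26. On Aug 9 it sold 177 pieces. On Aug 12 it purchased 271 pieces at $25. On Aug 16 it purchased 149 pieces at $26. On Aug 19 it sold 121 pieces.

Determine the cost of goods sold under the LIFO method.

Aug 7, 69 sold [LIFO — newest first]: 69 @ $23 = $1,587
Aug 9, 177 sold [LIFO — newest first]: 177 @ $26 = $4,602
Aug 19, 121 sold [LIFO — newest first]: 121 @ $26 = $3,146
Total COGS = $1,587 + $4,602 + $3,146 = $9,335
Ending inventory: 67 @ $22 + 8 @ $23 + 47 @ $26 + 271 @ $25 + 28 @ $26 = $10,383

COGS = $9,335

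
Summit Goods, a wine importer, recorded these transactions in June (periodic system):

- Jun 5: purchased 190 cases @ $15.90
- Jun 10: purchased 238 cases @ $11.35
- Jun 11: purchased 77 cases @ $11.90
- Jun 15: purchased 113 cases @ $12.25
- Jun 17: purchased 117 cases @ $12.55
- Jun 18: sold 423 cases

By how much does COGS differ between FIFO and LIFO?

FIFO COGS: 190 @ $15.90 + 233 @ $11.35 = $5,665.55
LIFO COGS: 117 @ $12.55 + 113 @ $12.25 + 77 @ $11.90 + 116 @ $11.35 = $5,085.50
Difference = |$5,665.55 − $5,085.50| = $580.05

$580.05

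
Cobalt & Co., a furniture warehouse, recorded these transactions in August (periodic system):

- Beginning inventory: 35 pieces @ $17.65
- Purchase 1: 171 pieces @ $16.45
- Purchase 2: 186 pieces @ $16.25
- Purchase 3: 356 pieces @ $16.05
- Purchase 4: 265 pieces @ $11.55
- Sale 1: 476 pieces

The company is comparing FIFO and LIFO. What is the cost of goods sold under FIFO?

FIFO COGS: 35 @ $17.65 + 171 @ $16.45 + 186 @ $16.25 + 84 @ $16.05 = $7,801.40
LIFO COGS: 265 @ $11.55 + 211 @ $16.05 = $6,447.30

COGS = $7,801.40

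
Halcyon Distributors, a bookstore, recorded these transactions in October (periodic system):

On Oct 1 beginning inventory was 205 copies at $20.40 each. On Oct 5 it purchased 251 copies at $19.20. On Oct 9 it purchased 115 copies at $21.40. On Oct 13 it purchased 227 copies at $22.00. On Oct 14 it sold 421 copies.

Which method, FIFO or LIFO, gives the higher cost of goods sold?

FIFO COGS: 205 @ $20.40 + 216 @ $19.20 = $8,329.20
LIFO COGS: 227 @ $22.00 + 115 @ $21.40 + 79 @ $19.20 = $8,971.80

LIFO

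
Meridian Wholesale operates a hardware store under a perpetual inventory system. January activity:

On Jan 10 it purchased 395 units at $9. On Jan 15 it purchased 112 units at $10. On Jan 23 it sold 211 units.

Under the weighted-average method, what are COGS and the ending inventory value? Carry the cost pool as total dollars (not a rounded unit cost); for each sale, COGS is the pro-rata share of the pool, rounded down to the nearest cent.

COGS = $1,945.61; ending inventory = $2,729.39

After Jan 10: 395 on hand, pool $3,555.00 (≈ $9.0000 each)
After Jan 15: 507 on hand, pool $4,675.00 (≈ $9.2209 each)
Jan 23, sell 211: 211/507 × $4,675.00 → $1,945.61
Ending inventory (cost pool remaining) = $2,729.39
Check: goods available $4,675.00 = COGS $1,945.61 + ending $2,729.39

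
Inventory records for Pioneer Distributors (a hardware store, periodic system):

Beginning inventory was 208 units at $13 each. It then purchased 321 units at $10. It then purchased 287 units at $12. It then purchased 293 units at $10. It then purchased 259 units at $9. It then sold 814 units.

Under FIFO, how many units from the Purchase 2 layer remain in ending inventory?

Sale 1 (814) [FIFO — oldest first]: 208 @ $13 + 321 @ $10 + 285 @ $12 = $9,334
Ending inventory: 2 @ $12 + 293 @ $10 + 259 @ $9 = $5,285

2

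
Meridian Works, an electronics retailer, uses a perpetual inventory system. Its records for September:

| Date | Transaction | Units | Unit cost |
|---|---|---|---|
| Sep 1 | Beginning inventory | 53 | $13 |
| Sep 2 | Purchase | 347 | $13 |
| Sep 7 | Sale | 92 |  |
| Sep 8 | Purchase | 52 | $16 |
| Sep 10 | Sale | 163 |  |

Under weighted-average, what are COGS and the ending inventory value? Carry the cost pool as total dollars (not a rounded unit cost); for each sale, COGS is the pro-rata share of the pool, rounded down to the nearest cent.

After Sep 1: 53 on hand, pool $689.00 (≈ $13.0000 each)
After Sep 2: 400 on hand, pool $5,200.00 (≈ $13.0000 each)
Sep 7, sell 92: 92/400 × $5,200.00 → $1,196.00
After Sep 8: 360 on hand, pool $4,836.00 (≈ $13.4333 each)
Sep 10, sell 163: 163/360 × $4,836.00 → $2,189.63
Total COGS = $1,196.00 + $2,189.63 = $3,385.63
Ending inventory (cost pool remaining) = $2,646.37

COGS = $3,385.63; ending inventory = $2,646.37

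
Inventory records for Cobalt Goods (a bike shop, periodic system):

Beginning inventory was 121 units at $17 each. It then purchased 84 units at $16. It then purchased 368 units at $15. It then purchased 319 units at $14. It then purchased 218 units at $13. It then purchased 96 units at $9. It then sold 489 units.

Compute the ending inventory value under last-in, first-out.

Sale 1 (489) [LIFO — newest first]: 96 @ $9 + 218 @ $13 + 175 @ $14 = $6,148
Ending inventory: 121 @ $17 + 84 @ $16 + 368 @ $15 + 144 @ $14 = $10,937

Ending inventory = $10,937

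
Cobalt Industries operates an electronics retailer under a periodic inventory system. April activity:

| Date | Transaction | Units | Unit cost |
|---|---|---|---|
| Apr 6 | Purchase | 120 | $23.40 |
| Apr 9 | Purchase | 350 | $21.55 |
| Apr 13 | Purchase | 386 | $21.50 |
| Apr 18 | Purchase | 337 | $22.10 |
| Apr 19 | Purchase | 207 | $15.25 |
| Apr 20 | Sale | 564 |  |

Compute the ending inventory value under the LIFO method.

Ending inventory = $18,219.50

Apr 20, 564 sold [LIFO — newest first]: 207 @ $15.25 + 337 @ $22.10 + 20 @ $21.50 = $11,034.45
Ending inventory: 120 @ $23.40 + 350 @ $21.55 + 366 @ $21.50 = $18,219.50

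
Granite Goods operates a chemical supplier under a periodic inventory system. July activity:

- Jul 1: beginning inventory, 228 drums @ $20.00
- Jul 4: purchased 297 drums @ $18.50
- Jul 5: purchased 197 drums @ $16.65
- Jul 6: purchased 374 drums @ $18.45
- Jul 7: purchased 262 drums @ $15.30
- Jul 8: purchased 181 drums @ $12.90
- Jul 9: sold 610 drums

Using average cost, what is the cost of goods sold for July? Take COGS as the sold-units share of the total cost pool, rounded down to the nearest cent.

COGS = $10,534.62

Jul 9, sell 610: 610/1539 × $26,578.35 → $10,534.62
Ending inventory (cost pool remaining) = $16,043.73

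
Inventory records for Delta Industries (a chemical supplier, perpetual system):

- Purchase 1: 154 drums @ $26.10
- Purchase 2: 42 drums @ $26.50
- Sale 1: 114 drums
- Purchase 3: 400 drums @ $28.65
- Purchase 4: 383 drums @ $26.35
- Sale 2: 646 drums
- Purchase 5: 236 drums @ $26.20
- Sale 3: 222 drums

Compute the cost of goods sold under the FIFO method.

Sale 1 (114) [FIFO — oldest first]: 114 @ $26.10 = $2,975.40
Sale 2 (646) [FIFO — oldest first]: 40 @ $26.10 + 42 @ $26.50 + 400 @ $28.65 + 164 @ $26.35 = $17,938.40
Sale 3 (222) [FIFO — oldest first]: 219 @ $26.35 + 3 @ $26.20 = $5,849.25
Total COGS = $2,975.40 + $17,938.40 + $5,849.25 = $26,763.05
Ending inventory: 233 @ $26.20 = $6,104.60
Check: goods available $32,867.65 = COGS $26,763.05 + ending $6,104.60

COGS = $26,763.05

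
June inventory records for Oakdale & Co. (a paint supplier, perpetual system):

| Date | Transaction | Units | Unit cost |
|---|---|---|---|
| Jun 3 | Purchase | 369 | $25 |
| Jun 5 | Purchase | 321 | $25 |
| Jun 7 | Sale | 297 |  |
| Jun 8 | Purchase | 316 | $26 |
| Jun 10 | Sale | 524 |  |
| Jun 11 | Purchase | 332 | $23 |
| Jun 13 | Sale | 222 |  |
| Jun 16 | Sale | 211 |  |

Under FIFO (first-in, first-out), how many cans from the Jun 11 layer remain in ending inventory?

84

Jun 7, 297 sold [FIFO — oldest first]: 297 @ $25 = $7,425
Jun 10, 524 sold [FIFO — oldest first]: 72 @ $25 + 321 @ $25 + 131 @ $26 = $13,231
Jun 13, 222 sold [FIFO — oldest first]: 185 @ $26 + 37 @ $23 = $5,661
Jun 16, 211 sold [FIFO — oldest first]: 211 @ $23 = $4,853
Total COGS = $7,425 + $13,231 + $5,661 + $4,853 = $31,170
Ending inventory: 84 @ $23 = $1,932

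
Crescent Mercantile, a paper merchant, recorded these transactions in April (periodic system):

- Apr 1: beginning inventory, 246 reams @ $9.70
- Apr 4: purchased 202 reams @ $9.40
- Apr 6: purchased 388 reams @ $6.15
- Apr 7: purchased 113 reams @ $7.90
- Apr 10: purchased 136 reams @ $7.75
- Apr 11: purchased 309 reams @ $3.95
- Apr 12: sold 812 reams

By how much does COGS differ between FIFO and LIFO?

$1,794.25

FIFO COGS: 246 @ $9.70 + 202 @ $9.40 + 364 @ $6.15 = $6,523.60
LIFO COGS: 309 @ $3.95 + 136 @ $7.75 + 113 @ $7.90 + 254 @ $6.15 = $4,729.35
Difference = |$6,523.60 − $4,729.35| = $1,794.25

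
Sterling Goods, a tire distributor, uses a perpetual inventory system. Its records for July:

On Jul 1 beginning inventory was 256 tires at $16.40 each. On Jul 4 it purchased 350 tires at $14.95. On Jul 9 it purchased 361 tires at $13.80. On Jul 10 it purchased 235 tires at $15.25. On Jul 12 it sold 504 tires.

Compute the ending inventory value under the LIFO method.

Ending inventory = $10,700.50

Jul 12, 504 sold [LIFO — newest first]: 235 @ $15.25 + 269 @ $13.80 = $7,295.95
Ending inventory: 256 @ $16.40 + 350 @ $14.95 + 92 @ $13.80 = $10,700.50
Check: goods available $17,996.45 = COGS $7,295.95 + ending $10,700.50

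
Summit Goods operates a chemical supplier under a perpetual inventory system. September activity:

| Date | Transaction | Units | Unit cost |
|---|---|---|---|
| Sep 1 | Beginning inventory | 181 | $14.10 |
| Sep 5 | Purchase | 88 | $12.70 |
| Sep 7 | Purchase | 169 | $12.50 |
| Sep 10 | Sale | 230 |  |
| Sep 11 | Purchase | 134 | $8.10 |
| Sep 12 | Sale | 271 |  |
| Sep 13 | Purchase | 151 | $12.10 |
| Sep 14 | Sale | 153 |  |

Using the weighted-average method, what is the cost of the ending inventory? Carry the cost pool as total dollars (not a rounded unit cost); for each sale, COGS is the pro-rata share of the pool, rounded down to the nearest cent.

Ending inventory = $815.10

After Sep 1: 181 on hand, pool $2,552.10 (≈ $14.1000 each)
After Sep 5: 269 on hand, pool $3,669.70 (≈ $13.6420 each)
After Sep 7: 438 on hand, pool $5,782.20 (≈ $13.2014 each)
Sep 10, sell 230: 230/438 × $5,782.20 → $3,036.31
After Sep 11: 342 on hand, pool $3,831.29 (≈ $11.2026 each)
Sep 12, sell 271: 271/342 × $3,831.29 → $3,035.90
After Sep 13: 222 on hand, pool $2,622.49 (≈ $11.8130 each)
Sep 14, sell 153: 153/222 × $2,622.49 → $1,807.39
Total COGS = $3,036.31 + $3,035.90 + $1,807.39 = $7,879.60
Ending inventory (cost pool remaining) = $815.10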